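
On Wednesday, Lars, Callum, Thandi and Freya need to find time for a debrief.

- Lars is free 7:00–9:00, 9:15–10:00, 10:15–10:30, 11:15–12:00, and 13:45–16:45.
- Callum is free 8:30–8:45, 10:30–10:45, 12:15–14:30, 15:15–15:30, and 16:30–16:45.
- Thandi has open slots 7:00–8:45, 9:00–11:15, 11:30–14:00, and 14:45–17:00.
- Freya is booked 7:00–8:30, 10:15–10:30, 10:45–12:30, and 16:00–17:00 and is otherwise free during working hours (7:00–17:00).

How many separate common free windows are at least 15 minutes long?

3

Freya free within 07:00–17:00: 08:30–10:15, 10:30–10:45, 12:30–16:00.
Lars ∩ Callum: 08:30–08:45, 13:45–14:30, 15:15–15:30, 16:30–16:45.
Lars ∩ Callum ∩ Thandi: 08:30–08:45, 13:45–14:00, 15:15–15:30, 16:30–16:45.
Lars ∩ Callum ∩ Thandi ∩ Freya: 08:30–08:45, 13:45–14:00, 15:15–15:30.
Windows ≥ 15 min: 08:30–08:45, 13:45–14:00, 15:15–15:30.
That's 3 windows.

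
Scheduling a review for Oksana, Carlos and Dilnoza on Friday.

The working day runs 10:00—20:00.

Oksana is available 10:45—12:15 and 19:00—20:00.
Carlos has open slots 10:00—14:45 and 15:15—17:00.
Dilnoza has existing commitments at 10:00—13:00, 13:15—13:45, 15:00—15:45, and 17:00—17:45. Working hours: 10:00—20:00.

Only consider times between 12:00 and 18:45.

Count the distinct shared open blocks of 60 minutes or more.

Dilnoza free within 10:00–20:00: 13:00–13:15, 13:45–15:00, 15:45–17:00, 17:45–20:00.
Oksana ∩ Carlos: 10:45–12:15.
Oksana ∩ Carlos ∩ Dilnoza: (none).
Restricted to 12:00–18:45: (none).
Windows ≥ 60 min: (none).
That's 0 windows.

0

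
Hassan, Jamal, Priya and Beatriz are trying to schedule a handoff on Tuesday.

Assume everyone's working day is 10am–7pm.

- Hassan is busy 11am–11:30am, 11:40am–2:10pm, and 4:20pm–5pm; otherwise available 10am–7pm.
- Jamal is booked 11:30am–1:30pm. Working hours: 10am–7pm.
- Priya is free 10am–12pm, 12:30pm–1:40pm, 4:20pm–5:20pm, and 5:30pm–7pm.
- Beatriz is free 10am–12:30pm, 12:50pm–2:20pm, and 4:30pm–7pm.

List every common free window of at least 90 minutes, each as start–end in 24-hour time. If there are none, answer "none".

Hassan free within 10:00–19:00: 10:00–11:00, 11:30–11:40, 14:10–16:20, 17:00–19:00.
Jamal free within 10:00–19:00: 10:00–11:30, 13:30–19:00.
Hassan ∩ Jamal: 10:00–11:00, 14:10–16:20, 17:00–19:00.
Hassan ∩ Jamal ∩ Priya: 10:00–11:00, 17:00–17:20, 17:30–19:00.
Hassan ∩ Jamal ∩ Priya ∩ Beatriz: 10:00–11:00, 17:00–17:20, 17:30–19:00.
Windows ≥ 90 min: 17:30–19:00.

17:30–19:00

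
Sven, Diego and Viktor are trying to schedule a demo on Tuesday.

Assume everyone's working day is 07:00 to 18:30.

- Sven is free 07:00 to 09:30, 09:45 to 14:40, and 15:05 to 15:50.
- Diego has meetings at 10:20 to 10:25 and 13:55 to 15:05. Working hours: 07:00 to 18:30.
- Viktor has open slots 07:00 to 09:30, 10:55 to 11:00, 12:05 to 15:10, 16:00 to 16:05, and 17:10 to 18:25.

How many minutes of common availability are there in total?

Diego free within 07:00–18:30: 07:00–10:20, 10:25–13:55, 15:05–18:30.
Sven ∩ Diego: 07:00–09:30, 09:45–10:20, 10:25–13:55, 15:05–15:50.
Sven ∩ Diego ∩ Viktor: 07:00–09:30, 10:55–11:00, 12:05–13:55, 15:05–15:10.
Total common minutes: 150 + 5 + 110 + 5 = 270.

270 minutes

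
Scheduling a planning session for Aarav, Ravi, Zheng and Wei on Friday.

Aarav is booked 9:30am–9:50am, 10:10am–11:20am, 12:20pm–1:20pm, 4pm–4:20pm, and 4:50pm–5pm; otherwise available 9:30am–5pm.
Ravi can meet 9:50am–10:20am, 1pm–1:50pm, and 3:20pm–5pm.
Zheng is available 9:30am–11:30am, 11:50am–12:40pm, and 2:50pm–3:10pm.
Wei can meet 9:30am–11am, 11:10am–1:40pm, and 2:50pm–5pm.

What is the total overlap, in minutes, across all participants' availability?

Aarav free within 09:30–17:00: 09:50–10:10, 11:20–12:20, 13:20–16:00, 16:20–16:50.
Aarav ∩ Ravi: 09:50–10:10, 13:20–13:50, 15:20–16:00, 16:20–16:50.
Aarav ∩ Ravi ∩ Zheng: 09:50–10:10.
Aarav ∩ Ravi ∩ Zheng ∩ Wei: 09:50–10:10.
Total common minutes: 20.

20 minutes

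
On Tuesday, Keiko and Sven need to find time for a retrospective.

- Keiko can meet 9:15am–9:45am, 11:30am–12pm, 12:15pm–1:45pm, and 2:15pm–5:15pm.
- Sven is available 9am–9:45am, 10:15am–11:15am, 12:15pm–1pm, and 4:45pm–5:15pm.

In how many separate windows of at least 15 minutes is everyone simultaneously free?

Keiko ∩ Sven: 09:15–09:45, 12:15–13:00, 16:45–17:15.
Windows ≥ 15 min: 09:15–09:45, 12:15–13:00, 16:45–17:15.
That's 3 windows.

3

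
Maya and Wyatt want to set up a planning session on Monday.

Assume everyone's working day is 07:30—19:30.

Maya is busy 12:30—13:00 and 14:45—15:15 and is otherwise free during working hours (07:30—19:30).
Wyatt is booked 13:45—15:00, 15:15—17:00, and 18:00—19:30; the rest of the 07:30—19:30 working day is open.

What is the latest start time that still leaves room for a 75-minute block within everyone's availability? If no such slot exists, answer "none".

11:15

Maya free within 07:30–19:30: 07:30–12:30, 13:00–14:45, 15:15–19:30.
Wyatt free within 07:30–19:30: 07:30–13:45, 15:00–15:15, 17:00–18:00.
Maya ∩ Wyatt: 07:30–12:30, 13:00–13:45, 17:00–18:00.
Windows ≥ 75 min: 07:30–12:30.
Latest start in the last window 07:30–12:30 is 12:30 − 75 min = 11:15.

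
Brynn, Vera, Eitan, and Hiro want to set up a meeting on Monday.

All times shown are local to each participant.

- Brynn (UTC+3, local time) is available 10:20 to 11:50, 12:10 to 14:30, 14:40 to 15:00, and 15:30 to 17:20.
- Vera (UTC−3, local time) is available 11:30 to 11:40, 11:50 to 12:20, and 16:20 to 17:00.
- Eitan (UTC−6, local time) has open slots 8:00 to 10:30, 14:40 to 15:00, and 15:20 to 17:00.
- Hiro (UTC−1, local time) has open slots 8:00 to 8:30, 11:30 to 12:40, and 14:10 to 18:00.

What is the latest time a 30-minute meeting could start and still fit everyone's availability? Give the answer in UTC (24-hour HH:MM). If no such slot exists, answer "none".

none

Brynn → UTC: 07:20–08:50, 09:10–11:30, 11:40–12:00, 12:30–14:20.
Vera → UTC: 14:30–14:40, 14:50–15:20, 19:20–20:00.
Eitan → UTC: 14:00–16:30, 20:40–21:00, 21:20–23:00.
Hiro → UTC: 09:00–09:30, 12:30–13:40, 15:10–19:00.
Brynn ∩ Vera: (none).
Brynn ∩ Vera ∩ Eitan: (none).
Brynn ∩ Vera ∩ Eitan ∩ Hiro: (none).
Windows ≥ 30 min: (none).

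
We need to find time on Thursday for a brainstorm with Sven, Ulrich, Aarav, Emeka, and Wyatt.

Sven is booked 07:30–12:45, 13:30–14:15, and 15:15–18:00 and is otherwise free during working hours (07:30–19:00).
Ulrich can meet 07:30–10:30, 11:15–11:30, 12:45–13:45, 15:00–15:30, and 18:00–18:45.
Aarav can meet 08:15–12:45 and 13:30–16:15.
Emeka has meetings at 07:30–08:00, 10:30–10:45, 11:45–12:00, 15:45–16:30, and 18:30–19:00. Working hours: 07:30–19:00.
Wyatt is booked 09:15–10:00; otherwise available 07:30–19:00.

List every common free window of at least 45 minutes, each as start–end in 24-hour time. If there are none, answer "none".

Sven free within 07:30–19:00: 12:45–13:30, 14:15–15:15, 18:00–19:00.
Emeka free within 07:30–19:00: 08:00–10:30, 10:45–11:45, 12:00–15:45, 16:30–18:30.
Wyatt free within 07:30–19:00: 07:30–09:15, 10:00–19:00.
Sven ∩ Ulrich: 12:45–13:30, 15:00–15:15, 18:00–18:45.
Sven ∩ Ulrich ∩ Aarav: 15:00–15:15.
Sven ∩ Ulrich ∩ Aarav ∩ Emeka: 15:00–15:15.
Sven ∩ Ulrich ∩ Aarav ∩ Emeka ∩ Wyatt: 15:00–15:15.
Windows ≥ 45 min: (none).

none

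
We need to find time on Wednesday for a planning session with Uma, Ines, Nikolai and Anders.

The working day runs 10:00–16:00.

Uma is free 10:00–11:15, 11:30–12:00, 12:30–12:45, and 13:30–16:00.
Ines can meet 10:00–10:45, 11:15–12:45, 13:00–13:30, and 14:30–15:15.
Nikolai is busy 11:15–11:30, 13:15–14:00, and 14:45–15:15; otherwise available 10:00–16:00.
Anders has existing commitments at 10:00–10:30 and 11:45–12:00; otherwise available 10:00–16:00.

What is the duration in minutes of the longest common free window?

15 minutes

Nikolai free within 10:00–16:00: 10:00–11:15, 11:30–13:15, 14:00–14:45, 15:15–16:00.
Anders free within 10:00–16:00: 10:30–11:45, 12:00–16:00.
Uma ∩ Ines: 10:00–10:45, 11:30–12:00, 12:30–12:45, 14:30–15:15.
Uma ∩ Ines ∩ Nikolai: 10:00–10:45, 11:30–12:00, 12:30–12:45, 14:30–14:45.
Uma ∩ Ines ∩ Nikolai ∩ Anders: 10:30–10:45, 11:30–11:45, 12:30–12:45, 14:30–14:45.
Common window lengths: 15, 15, 15, 15 min; longest is 15.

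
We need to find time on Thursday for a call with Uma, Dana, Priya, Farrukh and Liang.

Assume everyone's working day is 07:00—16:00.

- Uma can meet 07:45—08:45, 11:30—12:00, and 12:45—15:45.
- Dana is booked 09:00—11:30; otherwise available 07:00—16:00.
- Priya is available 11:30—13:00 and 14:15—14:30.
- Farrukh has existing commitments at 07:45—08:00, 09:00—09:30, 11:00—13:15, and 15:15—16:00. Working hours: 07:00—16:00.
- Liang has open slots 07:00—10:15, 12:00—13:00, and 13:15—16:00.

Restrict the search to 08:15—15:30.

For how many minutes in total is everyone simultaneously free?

15 minutes

Dana free within 07:00–16:00: 07:00–09:00, 11:30–16:00.
Farrukh free within 07:00–16:00: 07:00–07:45, 08:00–09:00, 09:30–11:00, 13:15–15:15.
Uma ∩ Dana: 07:45–08:45, 11:30–12:00, 12:45–15:45.
Uma ∩ Dana ∩ Priya: 11:30–12:00, 12:45–13:00, 14:15–14:30.
Uma ∩ Dana ∩ Priya ∩ Farrukh: 14:15–14:30.
Uma ∩ Dana ∩ Priya ∩ Farrukh ∩ Liang: 14:15–14:30.
Restricted to 08:15–15:30: 14:15–14:30.
Total common minutes: 15.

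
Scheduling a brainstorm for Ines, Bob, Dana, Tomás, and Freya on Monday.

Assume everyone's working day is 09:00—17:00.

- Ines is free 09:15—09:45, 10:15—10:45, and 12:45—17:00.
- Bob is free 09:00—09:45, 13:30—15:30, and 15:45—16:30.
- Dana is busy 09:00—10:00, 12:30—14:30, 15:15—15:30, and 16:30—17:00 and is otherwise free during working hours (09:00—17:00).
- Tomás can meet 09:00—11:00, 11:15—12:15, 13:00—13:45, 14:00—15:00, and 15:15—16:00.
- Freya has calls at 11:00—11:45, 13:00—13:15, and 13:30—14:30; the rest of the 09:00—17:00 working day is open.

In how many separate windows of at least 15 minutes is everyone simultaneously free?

Dana free within 09:00–17:00: 10:00–12:30, 14:30–15:15, 15:30–16:30.
Freya free within 09:00–17:00: 09:00–11:00, 11:45–13:00, 13:15–13:30, 14:30–17:00.
Ines ∩ Bob: 09:15–09:45, 13:30–15:30, 15:45–16:30.
Ines ∩ Bob ∩ Dana: 14:30–15:15, 15:45–16:30.
Ines ∩ Bob ∩ Dana ∩ Tomás: 14:30–15:00, 15:45–16:00.
Ines ∩ Bob ∩ Dana ∩ Tomás ∩ Freya: 14:30–15:00, 15:45–16:00.
Windows ≥ 15 min: 14:30–15:00, 15:45–16:00.
That's 2 windows.

2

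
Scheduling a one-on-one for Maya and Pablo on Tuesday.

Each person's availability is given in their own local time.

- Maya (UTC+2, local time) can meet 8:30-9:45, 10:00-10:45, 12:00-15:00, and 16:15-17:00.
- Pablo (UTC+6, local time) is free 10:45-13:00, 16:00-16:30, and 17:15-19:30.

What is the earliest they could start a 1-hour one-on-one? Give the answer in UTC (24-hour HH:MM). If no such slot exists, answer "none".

Maya → UTC: 06:30–07:45, 08:00–08:45, 10:00–13:00, 14:15–15:00.
Pablo → UTC: 04:45–07:00, 10:00–10:30, 11:15–13:30.
Maya ∩ Pablo: 06:30–07:00, 10:00–10:30, 11:15–13:00.
Windows ≥ 60 min: 11:15–13:00.
Earliest such window starts at 11:15.

11:15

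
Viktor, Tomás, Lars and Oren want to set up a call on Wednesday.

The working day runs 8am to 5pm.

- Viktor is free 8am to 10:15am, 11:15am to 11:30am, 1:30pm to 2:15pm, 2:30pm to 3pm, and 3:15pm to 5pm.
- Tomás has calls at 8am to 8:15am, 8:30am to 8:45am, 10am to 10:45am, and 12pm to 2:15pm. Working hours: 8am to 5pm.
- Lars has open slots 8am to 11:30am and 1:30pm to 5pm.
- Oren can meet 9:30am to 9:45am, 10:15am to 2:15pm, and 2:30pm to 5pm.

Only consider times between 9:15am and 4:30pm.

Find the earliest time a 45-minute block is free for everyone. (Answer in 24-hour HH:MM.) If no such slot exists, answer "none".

Tomás free within 08:00–17:00: 08:15–08:30, 08:45–10:00, 10:45–12:00, 14:15–17:00.
Viktor ∩ Tomás: 08:15–08:30, 08:45–10:00, 11:15–11:30, 14:30–15:00, 15:15–17:00.
Viktor ∩ Tomás ∩ Lars: 08:15–08:30, 08:45–10:00, 11:15–11:30, 14:30–15:00, 15:15–17:00.
Viktor ∩ Tomás ∩ Lars ∩ Oren: 09:30–09:45, 11:15–11:30, 14:30–15:00, 15:15–17:00.
Restricted to 09:15–16:30: 09:30–09:45, 11:15–11:30, 14:30–15:00, 15:15–16:30.
Windows ≥ 45 min: 15:15–16:30.
Earliest such window starts at 15:15.

15:15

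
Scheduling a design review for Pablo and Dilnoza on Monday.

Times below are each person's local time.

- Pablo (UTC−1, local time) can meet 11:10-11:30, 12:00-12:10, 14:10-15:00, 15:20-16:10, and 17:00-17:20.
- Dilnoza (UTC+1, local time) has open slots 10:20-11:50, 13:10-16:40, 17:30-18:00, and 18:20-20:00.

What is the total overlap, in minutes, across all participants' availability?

Pablo → UTC: 12:10–12:30, 13:00–13:10, 15:10–16:00, 16:20–17:10, 18:00–18:20.
Dilnoza → UTC: 09:20–10:50, 12:10–15:40, 16:30–17:00, 17:20–19:00.
Pablo ∩ Dilnoza: 12:10–12:30, 13:00–13:10, 15:10–15:40, 16:30–17:00, 18:00–18:20.
Total common minutes: 20 + 10 + 30 + 30 + 20 = 110.

110 minutes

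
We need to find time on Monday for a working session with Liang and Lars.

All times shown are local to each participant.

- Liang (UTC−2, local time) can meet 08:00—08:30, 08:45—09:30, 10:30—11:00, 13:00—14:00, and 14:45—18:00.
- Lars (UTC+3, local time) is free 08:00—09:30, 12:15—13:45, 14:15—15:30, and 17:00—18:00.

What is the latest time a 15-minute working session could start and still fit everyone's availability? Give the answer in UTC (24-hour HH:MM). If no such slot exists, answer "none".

Liang → UTC: 10:00–10:30, 10:45–11:30, 12:30–13:00, 15:00–16:00, 16:45–20:00.
Lars → UTC: 05:00–06:30, 09:15–10:45, 11:15–12:30, 14:00–15:00.
Liang ∩ Lars: 10:00–10:30, 11:15–11:30.
Windows ≥ 15 min: 10:00–10:30, 11:15–11:30.
Latest start in the last window 11:15–11:30 is 11:30 − 15 min = 11:15.

11:15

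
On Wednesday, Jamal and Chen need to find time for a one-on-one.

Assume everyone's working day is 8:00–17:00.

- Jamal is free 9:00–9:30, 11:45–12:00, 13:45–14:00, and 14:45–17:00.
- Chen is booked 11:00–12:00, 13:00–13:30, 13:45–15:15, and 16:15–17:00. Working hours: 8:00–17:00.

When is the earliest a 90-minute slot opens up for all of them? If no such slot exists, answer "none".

Chen free within 08:00–17:00: 08:00–11:00, 12:00–13:00, 13:30–13:45, 15:15–16:15.
Jamal ∩ Chen: 09:00–09:30, 15:15–16:15.
Windows ≥ 90 min: (none).

none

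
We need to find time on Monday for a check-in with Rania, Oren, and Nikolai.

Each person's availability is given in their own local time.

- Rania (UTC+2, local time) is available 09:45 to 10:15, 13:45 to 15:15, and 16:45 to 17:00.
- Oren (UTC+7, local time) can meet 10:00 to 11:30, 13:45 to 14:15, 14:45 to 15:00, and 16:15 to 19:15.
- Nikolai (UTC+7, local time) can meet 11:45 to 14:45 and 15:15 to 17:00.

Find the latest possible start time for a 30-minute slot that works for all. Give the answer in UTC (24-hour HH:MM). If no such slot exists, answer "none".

Rania → UTC: 07:45–08:15, 11:45–13:15, 14:45–15:00.
Oren → UTC: 03:00–04:30, 06:45–07:15, 07:45–08:00, 09:15–12:15.
Nikolai → UTC: 04:45–07:45, 08:15–10:00.
Rania ∩ Oren: 07:45–08:00, 11:45–12:15.
Rania ∩ Oren ∩ Nikolai: (none).
Windows ≥ 30 min: (none).

none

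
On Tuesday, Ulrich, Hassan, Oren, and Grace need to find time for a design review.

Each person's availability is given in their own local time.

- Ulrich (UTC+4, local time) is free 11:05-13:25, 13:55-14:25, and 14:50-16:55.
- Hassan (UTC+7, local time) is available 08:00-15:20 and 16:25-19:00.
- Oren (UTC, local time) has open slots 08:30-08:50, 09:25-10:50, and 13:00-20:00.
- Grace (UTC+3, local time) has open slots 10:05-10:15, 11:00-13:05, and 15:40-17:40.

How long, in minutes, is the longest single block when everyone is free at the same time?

Ulrich → UTC: 07:05–09:25, 09:55–10:25, 10:50–12:55.
Hassan → UTC: 01:00–08:20, 09:25–12:00.
Oren → UTC: 08:30–08:50, 09:25–10:50, 13:00–20:00.
Grace → UTC: 07:05–07:15, 08:00–10:05, 12:40–14:40.
Ulrich ∩ Hassan: 07:05–08:20, 09:55–10:25, 10:50–12:00.
Ulrich ∩ Hassan ∩ Oren: 09:55–10:25.
Ulrich ∩ Hassan ∩ Oren ∩ Grace: 09:55–10:05.
Single common window of 10 minutes.

10 minutes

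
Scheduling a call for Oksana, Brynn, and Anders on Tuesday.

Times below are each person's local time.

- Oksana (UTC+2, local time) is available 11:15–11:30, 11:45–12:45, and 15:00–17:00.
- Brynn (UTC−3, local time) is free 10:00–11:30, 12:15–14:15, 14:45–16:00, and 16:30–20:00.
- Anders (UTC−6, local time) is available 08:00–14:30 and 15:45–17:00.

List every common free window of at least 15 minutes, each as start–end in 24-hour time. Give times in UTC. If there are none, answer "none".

14:00–14:30

Oksana → UTC: 09:15–09:30, 09:45–10:45, 13:00–15:00.
Brynn → UTC: 13:00–14:30, 15:15–17:15, 17:45–19:00, 19:30–23:00.
Anders → UTC: 14:00–20:30, 21:45–23:00.
Oksana ∩ Brynn: 13:00–14:30.
Oksana ∩ Brynn ∩ Anders: 14:00–14:30.
Windows ≥ 15 min: 14:00–14:30.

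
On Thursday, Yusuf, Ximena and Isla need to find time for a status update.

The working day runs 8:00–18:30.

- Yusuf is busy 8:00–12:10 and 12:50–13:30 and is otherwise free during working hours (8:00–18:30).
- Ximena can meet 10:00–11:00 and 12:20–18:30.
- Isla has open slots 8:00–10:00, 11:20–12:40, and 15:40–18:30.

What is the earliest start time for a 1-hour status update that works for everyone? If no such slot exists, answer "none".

Yusuf free within 08:00–18:30: 12:10–12:50, 13:30–18:30.
Yusuf ∩ Ximena: 12:20–12:50, 13:30–18:30.
Yusuf ∩ Ximena ∩ Isla: 12:20–12:40, 15:40–18:30.
Windows ≥ 60 min: 15:40–18:30.
Earliest such window starts at 15:40.

15:40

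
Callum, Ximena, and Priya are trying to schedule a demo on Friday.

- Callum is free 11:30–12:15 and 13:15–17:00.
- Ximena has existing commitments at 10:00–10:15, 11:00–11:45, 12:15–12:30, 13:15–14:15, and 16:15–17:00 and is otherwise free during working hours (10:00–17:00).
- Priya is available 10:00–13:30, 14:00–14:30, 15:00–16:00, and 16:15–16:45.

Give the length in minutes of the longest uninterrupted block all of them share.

Ximena free within 10:00–17:00: 10:15–11:00, 11:45–12:15, 12:30–13:15, 14:15–16:15.
Callum ∩ Ximena: 11:45–12:15, 14:15–16:15.
Callum ∩ Ximena ∩ Priya: 11:45–12:15, 14:15–14:30, 15:00–16:00.
Common window lengths: 30, 15, 60 min; longest is 60.

60 minutes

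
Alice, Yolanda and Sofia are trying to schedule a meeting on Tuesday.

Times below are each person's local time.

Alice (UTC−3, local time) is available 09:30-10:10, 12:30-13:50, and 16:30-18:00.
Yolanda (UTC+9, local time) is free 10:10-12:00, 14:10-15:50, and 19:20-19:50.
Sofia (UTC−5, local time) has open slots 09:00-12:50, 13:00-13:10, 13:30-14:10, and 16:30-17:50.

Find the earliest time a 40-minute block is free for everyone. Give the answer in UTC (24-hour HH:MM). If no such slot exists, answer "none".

none

Alice → UTC: 12:30–13:10, 15:30–16:50, 19:30–21:00.
Yolanda → UTC: 01:10–03:00, 05:10–06:50, 10:20–10:50.
Sofia → UTC: 14:00–17:50, 18:00–18:10, 18:30–19:10, 21:30–22:50.
Alice ∩ Yolanda: (none).
Alice ∩ Yolanda ∩ Sofia: (none).
Windows ≥ 40 min: (none).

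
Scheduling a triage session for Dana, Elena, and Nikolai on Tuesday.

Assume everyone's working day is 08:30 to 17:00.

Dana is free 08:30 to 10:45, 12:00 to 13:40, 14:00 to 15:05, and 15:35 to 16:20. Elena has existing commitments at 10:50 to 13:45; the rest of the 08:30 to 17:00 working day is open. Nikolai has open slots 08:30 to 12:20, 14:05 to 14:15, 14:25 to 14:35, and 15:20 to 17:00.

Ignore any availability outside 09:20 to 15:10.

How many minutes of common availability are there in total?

Elena free within 08:30–17:00: 08:30–10:50, 13:45–17:00.
Dana ∩ Elena: 08:30–10:45, 14:00–15:05, 15:35–16:20.
Dana ∩ Elena ∩ Nikolai: 08:30–10:45, 14:05–14:15, 14:25–14:35, 15:35–16:20.
Restricted to 09:20–15:10: 09:20–10:45, 14:05–14:15, 14:25–14:35.
Total common minutes: 85 + 10 + 10 = 105.

105 minutes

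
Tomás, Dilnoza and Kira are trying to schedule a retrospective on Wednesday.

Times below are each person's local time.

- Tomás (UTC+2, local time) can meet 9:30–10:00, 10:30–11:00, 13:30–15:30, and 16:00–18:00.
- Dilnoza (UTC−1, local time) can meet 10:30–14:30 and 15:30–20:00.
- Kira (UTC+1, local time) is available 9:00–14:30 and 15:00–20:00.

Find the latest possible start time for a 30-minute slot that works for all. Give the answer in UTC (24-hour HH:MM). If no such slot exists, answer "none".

Tomás → UTC: 07:30–08:00, 08:30–09:00, 11:30–13:30, 14:00–16:00.
Dilnoza → UTC: 11:30–15:30, 16:30–21:00.
Kira → UTC: 08:00–13:30, 14:00–19:00.
Tomás ∩ Dilnoza: 11:30–13:30, 14:00–15:30.
Tomás ∩ Dilnoza ∩ Kira: 11:30–13:30, 14:00–15:30.
Windows ≥ 30 min: 11:30–13:30, 14:00–15:30.
Latest start in the last window 14:00–15:30 is 15:30 − 30 min = 15:00.

15:00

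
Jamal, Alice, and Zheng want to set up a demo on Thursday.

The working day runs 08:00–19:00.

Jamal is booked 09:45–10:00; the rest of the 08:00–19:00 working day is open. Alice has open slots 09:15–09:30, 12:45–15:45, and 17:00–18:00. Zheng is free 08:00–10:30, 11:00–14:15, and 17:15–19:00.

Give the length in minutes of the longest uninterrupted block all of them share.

90 minutes

Jamal free within 08:00–19:00: 08:00–09:45, 10:00–19:00.
Jamal ∩ Alice: 09:15–09:30, 12:45–15:45, 17:00–18:00.
Jamal ∩ Alice ∩ Zheng: 09:15–09:30, 12:45–14:15, 17:15–18:00.
Common window lengths: 15, 90, 45 min; longest is 90.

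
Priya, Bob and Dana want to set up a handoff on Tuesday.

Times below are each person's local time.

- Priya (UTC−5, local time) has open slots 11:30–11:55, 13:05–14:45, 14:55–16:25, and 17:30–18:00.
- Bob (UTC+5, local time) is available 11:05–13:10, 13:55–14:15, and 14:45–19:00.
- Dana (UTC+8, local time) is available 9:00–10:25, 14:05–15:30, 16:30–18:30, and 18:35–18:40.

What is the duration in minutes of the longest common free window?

0 minutes

Priya → UTC: 16:30–16:55, 18:05–19:45, 19:55–21:25, 22:30–23:00.
Bob → UTC: 06:05–08:10, 08:55–09:15, 09:45–14:00.
Dana → UTC: 01:00–02:25, 06:05–07:30, 08:30–10:30, 10:35–10:40.
Priya ∩ Bob: (none).
Priya ∩ Bob ∩ Dana: (none).
No common window.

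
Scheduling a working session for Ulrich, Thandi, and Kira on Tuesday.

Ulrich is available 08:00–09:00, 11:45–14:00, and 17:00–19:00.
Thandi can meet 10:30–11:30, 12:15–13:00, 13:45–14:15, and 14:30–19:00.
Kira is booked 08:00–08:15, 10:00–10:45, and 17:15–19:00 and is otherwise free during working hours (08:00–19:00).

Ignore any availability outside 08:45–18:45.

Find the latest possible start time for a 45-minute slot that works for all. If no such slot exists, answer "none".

12:15

Kira free within 08:00–19:00: 08:15–10:00, 10:45–17:15.
Ulrich ∩ Thandi: 12:15–13:00, 13:45–14:00, 17:00–19:00.
Ulrich ∩ Thandi ∩ Kira: 12:15–13:00, 13:45–14:00, 17:00–17:15.
Restricted to 08:45–18:45: 12:15–13:00, 13:45–14:00, 17:00–17:15.
Windows ≥ 45 min: 12:15–13:00.
Latest start in the last window 12:15–13:00 is 13:00 − 45 min = 12:15.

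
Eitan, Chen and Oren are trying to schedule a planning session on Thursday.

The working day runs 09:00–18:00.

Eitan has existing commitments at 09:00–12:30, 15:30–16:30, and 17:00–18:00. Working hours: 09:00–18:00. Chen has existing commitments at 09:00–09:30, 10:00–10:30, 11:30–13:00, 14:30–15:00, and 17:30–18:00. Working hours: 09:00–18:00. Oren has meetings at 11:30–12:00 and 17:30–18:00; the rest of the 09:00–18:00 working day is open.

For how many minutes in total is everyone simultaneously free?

Eitan free within 09:00–18:00: 12:30–15:30, 16:30–17:00.
Chen free within 09:00–18:00: 09:30–10:00, 10:30–11:30, 13:00–14:30, 15:00–17:30.
Oren free within 09:00–18:00: 09:00–11:30, 12:00–17:30.
Eitan ∩ Chen: 13:00–14:30, 15:00–15:30, 16:30–17:00.
Eitan ∩ Chen ∩ Oren: 13:00–14:30, 15:00–15:30, 16:30–17:00.
Total common minutes: 90 + 30 + 30 = 150.

150 minutes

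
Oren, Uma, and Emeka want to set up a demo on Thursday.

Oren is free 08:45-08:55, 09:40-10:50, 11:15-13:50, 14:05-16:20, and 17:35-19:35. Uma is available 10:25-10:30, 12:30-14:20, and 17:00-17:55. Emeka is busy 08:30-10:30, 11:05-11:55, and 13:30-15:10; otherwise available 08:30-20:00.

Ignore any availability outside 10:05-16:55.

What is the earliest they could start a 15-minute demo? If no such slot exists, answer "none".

12:30

Emeka free within 08:30–20:00: 10:30–11:05, 11:55–13:30, 15:10–20:00.
Oren ∩ Uma: 10:25–10:30, 12:30–13:50, 14:05–14:20, 17:35–17:55.
Oren ∩ Uma ∩ Emeka: 12:30–13:30, 17:35–17:55.
Restricted to 10:05–16:55: 12:30–13:30.
Windows ≥ 15 min: 12:30–13:30.
Earliest such window starts at 12:30.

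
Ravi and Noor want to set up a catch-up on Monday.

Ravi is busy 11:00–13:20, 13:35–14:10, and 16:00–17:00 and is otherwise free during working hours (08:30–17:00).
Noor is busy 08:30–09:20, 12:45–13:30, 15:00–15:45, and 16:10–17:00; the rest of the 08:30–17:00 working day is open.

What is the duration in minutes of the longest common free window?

100 minutes

Ravi free within 08:30–17:00: 08:30–11:00, 13:20–13:35, 14:10–16:00.
Noor free within 08:30–17:00: 09:20–12:45, 13:30–15:00, 15:45–16:10.
Ravi ∩ Noor: 09:20–11:00, 13:30–13:35, 14:10–15:00, 15:45–16:00.
Common window lengths: 100, 5, 50, 15 min; longest is 100.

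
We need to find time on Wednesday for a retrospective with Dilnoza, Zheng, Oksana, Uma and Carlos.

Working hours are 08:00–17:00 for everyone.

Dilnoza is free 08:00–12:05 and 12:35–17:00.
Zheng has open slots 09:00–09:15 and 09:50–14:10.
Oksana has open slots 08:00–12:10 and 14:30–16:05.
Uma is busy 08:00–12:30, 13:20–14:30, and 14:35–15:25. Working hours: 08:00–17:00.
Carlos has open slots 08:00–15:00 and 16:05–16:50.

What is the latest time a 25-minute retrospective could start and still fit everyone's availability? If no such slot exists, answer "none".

none

Uma free within 08:00–17:00: 12:30–13:20, 14:30–14:35, 15:25–17:00.
Dilnoza ∩ Zheng: 09:00–09:15, 09:50–12:05, 12:35–14:10.
Dilnoza ∩ Zheng ∩ Oksana: 09:00–09:15, 09:50–12:05.
Dilnoza ∩ Zheng ∩ Oksana ∩ Uma: (none).
Dilnoza ∩ Zheng ∩ Oksana ∩ Uma ∩ Carlos: (none).
Windows ≥ 25 min: (none).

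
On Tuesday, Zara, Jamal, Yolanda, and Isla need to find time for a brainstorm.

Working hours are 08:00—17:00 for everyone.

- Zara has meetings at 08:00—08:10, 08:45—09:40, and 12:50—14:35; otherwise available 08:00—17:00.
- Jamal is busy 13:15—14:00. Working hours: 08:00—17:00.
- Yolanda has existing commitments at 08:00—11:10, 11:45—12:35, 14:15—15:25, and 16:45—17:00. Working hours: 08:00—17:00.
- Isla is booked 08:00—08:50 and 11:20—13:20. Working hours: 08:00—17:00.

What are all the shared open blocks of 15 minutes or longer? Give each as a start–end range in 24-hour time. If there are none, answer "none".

Zara free within 08:00–17:00: 08:10–08:45, 09:40–12:50, 14:35–17:00.
Jamal free within 08:00–17:00: 08:00–13:15, 14:00–17:00.
Yolanda free within 08:00–17:00: 11:10–11:45, 12:35–14:15, 15:25–16:45.
Isla free within 08:00–17:00: 08:50–11:20, 13:20–17:00.
Zara ∩ Jamal: 08:10–08:45, 09:40–12:50, 14:35–17:00.
Zara ∩ Jamal ∩ Yolanda: 11:10–11:45, 12:35–12:50, 15:25–16:45.
Zara ∩ Jamal ∩ Yolanda ∩ Isla: 11:10–11:20, 15:25–16:45.
Windows ≥ 15 min: 15:25–16:45.

15:25–16:45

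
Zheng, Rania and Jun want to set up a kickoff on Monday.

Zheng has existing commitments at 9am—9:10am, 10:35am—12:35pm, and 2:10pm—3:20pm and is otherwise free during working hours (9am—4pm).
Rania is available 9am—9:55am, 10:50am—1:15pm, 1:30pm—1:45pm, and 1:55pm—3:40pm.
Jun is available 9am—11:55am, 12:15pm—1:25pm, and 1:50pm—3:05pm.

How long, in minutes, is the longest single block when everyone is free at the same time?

Zheng free within 09:00–16:00: 09:10–10:35, 12:35–14:10, 15:20–16:00.
Zheng ∩ Rania: 09:10–09:55, 12:35–13:15, 13:30–13:45, 13:55–14:10, 15:20–15:40.
Zheng ∩ Rania ∩ Jun: 09:10–09:55, 12:35–13:15, 13:55–14:10.
Common window lengths: 45, 40, 15 min; longest is 45.

45 minutes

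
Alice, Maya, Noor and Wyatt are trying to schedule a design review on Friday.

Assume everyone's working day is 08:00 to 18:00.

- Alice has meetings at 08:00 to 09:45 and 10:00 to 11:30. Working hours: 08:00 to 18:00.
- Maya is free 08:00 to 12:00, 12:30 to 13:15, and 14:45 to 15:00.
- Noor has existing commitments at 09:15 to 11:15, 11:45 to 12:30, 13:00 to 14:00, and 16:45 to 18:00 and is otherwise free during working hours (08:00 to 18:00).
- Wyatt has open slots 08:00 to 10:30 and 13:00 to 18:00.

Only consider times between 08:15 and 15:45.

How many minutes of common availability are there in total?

Alice free within 08:00–18:00: 09:45–10:00, 11:30–18:00.
Noor free within 08:00–18:00: 08:00–09:15, 11:15–11:45, 12:30–13:00, 14:00–16:45.
Alice ∩ Maya: 09:45–10:00, 11:30–12:00, 12:30–13:15, 14:45–15:00.
Alice ∩ Maya ∩ Noor: 11:30–11:45, 12:30–13:00, 14:45–15:00.
Alice ∩ Maya ∩ Noor ∩ Wyatt: 14:45–15:00.
Restricted to 08:15–15:45: 14:45–15:00.
Total common minutes: 15.

15 minutes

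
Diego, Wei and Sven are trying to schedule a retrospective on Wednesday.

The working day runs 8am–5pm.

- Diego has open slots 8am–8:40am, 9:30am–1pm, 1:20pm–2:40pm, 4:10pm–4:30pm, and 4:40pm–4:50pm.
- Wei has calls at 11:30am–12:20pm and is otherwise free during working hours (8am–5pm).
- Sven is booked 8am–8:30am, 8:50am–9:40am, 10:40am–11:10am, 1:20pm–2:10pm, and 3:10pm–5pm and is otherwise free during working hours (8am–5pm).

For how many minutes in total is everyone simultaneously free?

160 minutes

Wei free within 08:00–17:00: 08:00–11:30, 12:20–17:00.
Sven free within 08:00–17:00: 08:30–08:50, 09:40–10:40, 11:10–13:20, 14:10–15:10.
Diego ∩ Wei: 08:00–08:40, 09:30–11:30, 12:20–13:00, 13:20–14:40, 16:10–16:30, 16:40–16:50.
Diego ∩ Wei ∩ Sven: 08:30–08:40, 09:40–10:40, 11:10–11:30, 12:20–13:00, 14:10–14:40.
Total common minutes: 10 + 60 + 20 + 40 + 30 = 160.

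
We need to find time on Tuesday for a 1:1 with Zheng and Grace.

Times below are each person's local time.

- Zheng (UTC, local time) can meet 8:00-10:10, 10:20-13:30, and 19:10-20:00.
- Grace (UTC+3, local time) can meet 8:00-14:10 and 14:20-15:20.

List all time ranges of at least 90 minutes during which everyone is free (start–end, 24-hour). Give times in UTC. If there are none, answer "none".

Zheng → UTC: 08:00–10:10, 10:20–13:30, 19:10–20:00.
Grace → UTC: 05:00–11:10, 11:20–12:20.
Zheng ∩ Grace: 08:00–10:10, 10:20–11:10, 11:20–12:20.
Windows ≥ 90 min: 08:00–10:10.

08:00–10:10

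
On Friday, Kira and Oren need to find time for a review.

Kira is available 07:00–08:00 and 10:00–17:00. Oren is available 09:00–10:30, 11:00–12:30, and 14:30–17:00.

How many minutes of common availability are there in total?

Kira ∩ Oren: 10:00–10:30, 11:00–12:30, 14:30–17:00.
Total common minutes: 30 + 90 + 150 = 270.

270 minutes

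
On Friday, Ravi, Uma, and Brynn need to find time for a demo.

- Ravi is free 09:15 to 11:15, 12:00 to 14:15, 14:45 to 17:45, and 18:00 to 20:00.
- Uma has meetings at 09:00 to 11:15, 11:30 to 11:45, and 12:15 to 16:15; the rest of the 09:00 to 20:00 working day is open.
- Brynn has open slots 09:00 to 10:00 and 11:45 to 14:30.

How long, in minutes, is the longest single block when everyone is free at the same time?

Uma free within 09:00–20:00: 11:15–11:30, 11:45–12:15, 16:15–20:00.
Ravi ∩ Uma: 12:00–12:15, 16:15–17:45, 18:00–20:00.
Ravi ∩ Uma ∩ Brynn: 12:00–12:15.
Single common window of 15 minutes.

15 minutes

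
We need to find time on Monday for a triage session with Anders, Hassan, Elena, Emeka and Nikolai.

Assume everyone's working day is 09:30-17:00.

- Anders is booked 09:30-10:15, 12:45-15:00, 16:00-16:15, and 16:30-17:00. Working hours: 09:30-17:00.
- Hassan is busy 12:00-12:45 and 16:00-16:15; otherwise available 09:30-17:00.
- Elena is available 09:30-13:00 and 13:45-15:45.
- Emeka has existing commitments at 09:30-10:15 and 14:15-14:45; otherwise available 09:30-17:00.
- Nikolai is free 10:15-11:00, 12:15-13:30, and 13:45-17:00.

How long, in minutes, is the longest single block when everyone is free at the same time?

Anders free within 09:30–17:00: 10:15–12:45, 15:00–16:00, 16:15–16:30.
Hassan free within 09:30–17:00: 09:30–12:00, 12:45–16:00, 16:15–17:00.
Emeka free within 09:30–17:00: 10:15–14:15, 14:45–17:00.
Anders ∩ Hassan: 10:15–12:00, 15:00–16:00, 16:15–16:30.
Anders ∩ Hassan ∩ Elena: 10:15–12:00, 15:00–15:45.
Anders ∩ Hassan ∩ Elena ∩ Emeka: 10:15–12:00, 15:00–15:45.
Anders ∩ Hassan ∩ Elena ∩ Emeka ∩ Nikolai: 10:15–11:00, 15:00–15:45.
Common window lengths: 45, 45 min; longest is 45.

45 minutes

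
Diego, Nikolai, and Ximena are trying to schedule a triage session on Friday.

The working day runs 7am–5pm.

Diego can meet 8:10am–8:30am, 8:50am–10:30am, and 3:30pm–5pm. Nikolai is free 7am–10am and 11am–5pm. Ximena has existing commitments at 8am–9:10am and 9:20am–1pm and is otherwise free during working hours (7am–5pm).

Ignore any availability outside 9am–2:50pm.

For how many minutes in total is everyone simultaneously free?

10 minutes

Ximena free within 07:00–17:00: 07:00–08:00, 09:10–09:20, 13:00–17:00.
Diego ∩ Nikolai: 08:10–08:30, 08:50–10:00, 15:30–17:00.
Diego ∩ Nikolai ∩ Ximena: 09:10–09:20, 15:30–17:00.
Restricted to 09:00–14:50: 09:10–09:20.
Total common minutes: 10.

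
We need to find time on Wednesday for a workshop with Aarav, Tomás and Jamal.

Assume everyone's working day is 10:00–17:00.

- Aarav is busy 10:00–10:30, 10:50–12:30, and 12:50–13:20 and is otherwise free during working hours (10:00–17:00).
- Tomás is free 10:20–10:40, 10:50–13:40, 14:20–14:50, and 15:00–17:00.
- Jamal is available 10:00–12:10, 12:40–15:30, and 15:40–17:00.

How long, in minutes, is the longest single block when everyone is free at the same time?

80 minutes

Aarav free within 10:00–17:00: 10:30–10:50, 12:30–12:50, 13:20–17:00.
Aarav ∩ Tomás: 10:30–10:40, 12:30–12:50, 13:20–13:40, 14:20–14:50, 15:00–17:00.
Aarav ∩ Tomás ∩ Jamal: 10:30–10:40, 12:40–12:50, 13:20–13:40, 14:20–14:50, 15:00–15:30, 15:40–17:00.
Common window lengths: 10, 10, 20, 30, 30, 80 min; longest is 80.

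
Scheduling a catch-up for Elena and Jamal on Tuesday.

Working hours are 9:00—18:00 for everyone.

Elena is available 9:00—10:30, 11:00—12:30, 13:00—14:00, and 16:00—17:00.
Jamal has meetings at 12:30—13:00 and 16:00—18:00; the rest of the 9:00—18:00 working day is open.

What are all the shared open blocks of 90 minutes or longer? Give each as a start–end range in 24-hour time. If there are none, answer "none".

Jamal free within 09:00–18:00: 09:00–12:30, 13:00–16:00.
Elena ∩ Jamal: 09:00–10:30, 11:00–12:30, 13:00–14:00.
Windows ≥ 90 min: 09:00–10:30, 11:00–12:30.

09:00–10:30, 11:00–12:30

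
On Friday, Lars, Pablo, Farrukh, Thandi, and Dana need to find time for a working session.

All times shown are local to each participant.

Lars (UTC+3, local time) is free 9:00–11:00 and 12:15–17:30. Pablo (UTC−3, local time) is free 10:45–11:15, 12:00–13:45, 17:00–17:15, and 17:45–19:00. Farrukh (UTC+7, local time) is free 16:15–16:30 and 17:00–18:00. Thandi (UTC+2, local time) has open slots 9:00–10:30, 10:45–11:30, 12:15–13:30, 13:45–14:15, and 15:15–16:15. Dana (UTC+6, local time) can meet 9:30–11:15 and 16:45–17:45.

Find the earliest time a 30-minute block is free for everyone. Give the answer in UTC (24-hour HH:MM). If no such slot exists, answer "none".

none

Lars → UTC: 06:00–08:00, 09:15–14:30.
Pablo → UTC: 13:45–14:15, 15:00–16:45, 20:00–20:15, 20:45–22:00.
Farrukh → UTC: 09:15–09:30, 10:00–11:00.
Thandi → UTC: 07:00–08:30, 08:45–09:30, 10:15–11:30, 11:45–12:15, 13:15–14:15.
Dana → UTC: 03:30–05:15, 10:45–11:45.
Lars ∩ Pablo: 13:45–14:15.
Lars ∩ Pablo ∩ Farrukh: (none).
Lars ∩ Pablo ∩ Farrukh ∩ Thandi: (none).
Lars ∩ Pablo ∩ Farrukh ∩ Thandi ∩ Dana: (none).
Windows ≥ 30 min: (none).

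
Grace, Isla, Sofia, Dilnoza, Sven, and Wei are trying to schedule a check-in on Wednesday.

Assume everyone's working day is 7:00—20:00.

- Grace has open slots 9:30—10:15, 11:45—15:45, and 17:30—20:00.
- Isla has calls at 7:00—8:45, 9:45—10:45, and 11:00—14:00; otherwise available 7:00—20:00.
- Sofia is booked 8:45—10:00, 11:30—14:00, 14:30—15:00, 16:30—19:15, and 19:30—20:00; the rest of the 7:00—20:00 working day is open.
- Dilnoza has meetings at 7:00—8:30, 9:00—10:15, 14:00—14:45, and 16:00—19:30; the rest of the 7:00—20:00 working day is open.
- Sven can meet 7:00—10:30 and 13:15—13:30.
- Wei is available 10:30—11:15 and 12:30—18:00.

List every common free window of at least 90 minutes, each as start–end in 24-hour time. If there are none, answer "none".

Isla free within 07:00–20:00: 08:45–09:45, 10:45–11:00, 14:00–20:00.
Sofia free within 07:00–20:00: 07:00–08:45, 10:00–11:30, 14:00–14:30, 15:00–16:30, 19:15–19:30.
Dilnoza free within 07:00–20:00: 08:30–09:00, 10:15–14:00, 14:45–16:00, 19:30–20:00.
Grace ∩ Isla: 09:30–09:45, 14:00–15:45, 17:30–20:00.
Grace ∩ Isla ∩ Sofia: 14:00–14:30, 15:00–15:45, 19:15–19:30.
Grace ∩ Isla ∩ Sofia ∩ Dilnoza: 15:00–15:45.
Grace ∩ Isla ∩ Sofia ∩ Dilnoza ∩ Sven: (none).
Grace ∩ Isla ∩ Sofia ∩ Dilnoza ∩ Sven ∩ Wei: (none).
Windows ≥ 90 min: (none).

none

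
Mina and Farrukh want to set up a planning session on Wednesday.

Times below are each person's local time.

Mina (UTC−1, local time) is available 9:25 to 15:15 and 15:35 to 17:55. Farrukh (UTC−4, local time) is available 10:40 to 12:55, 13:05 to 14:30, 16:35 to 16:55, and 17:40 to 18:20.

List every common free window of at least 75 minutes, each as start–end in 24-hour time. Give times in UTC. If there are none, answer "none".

Mina → UTC: 10:25–16:15, 16:35–18:55.
Farrukh → UTC: 14:40–16:55, 17:05–18:30, 20:35–20:55, 21:40–22:20.
Mina ∩ Farrukh: 14:40–16:15, 16:35–16:55, 17:05–18:30.
Windows ≥ 75 min: 14:40–16:15, 17:05–18:30.

14:40–16:15, 17:05–18:30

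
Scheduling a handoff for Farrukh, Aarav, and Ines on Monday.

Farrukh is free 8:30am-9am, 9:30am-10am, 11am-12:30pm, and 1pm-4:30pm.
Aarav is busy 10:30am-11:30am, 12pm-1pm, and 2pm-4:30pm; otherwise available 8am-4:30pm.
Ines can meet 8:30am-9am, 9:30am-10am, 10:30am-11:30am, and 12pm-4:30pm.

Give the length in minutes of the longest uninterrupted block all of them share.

Aarav free within 08:00–16:30: 08:00–10:30, 11:30–12:00, 13:00–14:00.
Farrukh ∩ Aarav: 08:30–09:00, 09:30–10:00, 11:30–12:00, 13:00–14:00.
Farrukh ∩ Aarav ∩ Ines: 08:30–09:00, 09:30–10:00, 13:00–14:00.
Common window lengths: 30, 30, 60 min; longest is 60.

60 minutes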